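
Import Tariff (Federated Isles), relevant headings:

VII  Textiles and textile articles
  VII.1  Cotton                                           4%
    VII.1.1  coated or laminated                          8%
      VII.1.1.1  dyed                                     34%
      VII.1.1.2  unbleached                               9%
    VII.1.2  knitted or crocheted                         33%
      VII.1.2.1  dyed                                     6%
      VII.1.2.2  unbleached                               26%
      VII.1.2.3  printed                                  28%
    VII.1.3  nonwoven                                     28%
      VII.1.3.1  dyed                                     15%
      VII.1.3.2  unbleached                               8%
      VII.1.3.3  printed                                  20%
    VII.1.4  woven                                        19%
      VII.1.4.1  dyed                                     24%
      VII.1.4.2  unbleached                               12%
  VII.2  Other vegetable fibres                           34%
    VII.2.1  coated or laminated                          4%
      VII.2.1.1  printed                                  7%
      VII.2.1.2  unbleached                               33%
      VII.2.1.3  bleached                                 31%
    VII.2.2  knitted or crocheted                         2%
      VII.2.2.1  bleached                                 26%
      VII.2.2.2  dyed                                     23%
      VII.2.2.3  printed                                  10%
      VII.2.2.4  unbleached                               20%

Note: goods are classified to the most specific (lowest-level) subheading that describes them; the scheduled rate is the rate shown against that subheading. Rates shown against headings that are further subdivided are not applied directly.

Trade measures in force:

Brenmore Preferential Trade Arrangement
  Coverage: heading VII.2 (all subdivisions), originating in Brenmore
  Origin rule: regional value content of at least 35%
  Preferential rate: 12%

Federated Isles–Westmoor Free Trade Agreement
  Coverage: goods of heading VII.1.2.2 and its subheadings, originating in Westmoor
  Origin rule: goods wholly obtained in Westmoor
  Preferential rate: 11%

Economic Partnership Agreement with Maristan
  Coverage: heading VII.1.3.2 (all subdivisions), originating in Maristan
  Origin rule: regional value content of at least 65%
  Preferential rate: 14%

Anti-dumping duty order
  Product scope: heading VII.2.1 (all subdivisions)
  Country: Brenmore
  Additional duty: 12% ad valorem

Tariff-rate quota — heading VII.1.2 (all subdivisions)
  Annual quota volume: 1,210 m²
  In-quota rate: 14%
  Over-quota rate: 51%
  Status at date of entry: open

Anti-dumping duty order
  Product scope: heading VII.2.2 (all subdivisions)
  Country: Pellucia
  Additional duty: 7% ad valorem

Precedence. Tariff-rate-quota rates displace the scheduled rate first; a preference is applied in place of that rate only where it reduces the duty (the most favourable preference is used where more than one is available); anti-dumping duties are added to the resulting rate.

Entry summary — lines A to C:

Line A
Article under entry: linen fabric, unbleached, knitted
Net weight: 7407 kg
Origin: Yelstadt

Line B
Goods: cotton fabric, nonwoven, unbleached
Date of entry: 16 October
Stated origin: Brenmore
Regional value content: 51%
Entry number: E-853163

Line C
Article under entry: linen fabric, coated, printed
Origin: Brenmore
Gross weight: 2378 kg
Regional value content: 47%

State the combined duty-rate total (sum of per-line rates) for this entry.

47%

Line A: linen → VII.2; knitted → VII.2.2; unbleached → VII.2.2.4. Scheduled 20%. No special measure applies. → 20%.
Line B: cotton → VII.1; nonwoven → VII.1.3; unbleached → VII.1.3.2. Scheduled 8%. Brenmore agreement on VII.2: VII.1.3.2 not covered. → 8%.
Line C: linen → VII.2; coated → VII.2.1; printed → VII.2.1.1. Scheduled 7%. Brenmore agreement on VII.2: RVC ≥ 35% → 12% available; preference 12% not lower than 7% → no reduction; anti-dumping (Brenmore, VII.2.1): +12%; total 7% + 12% = 19%. → 19%.
Sum: 20% + 8% + 19% = 47%.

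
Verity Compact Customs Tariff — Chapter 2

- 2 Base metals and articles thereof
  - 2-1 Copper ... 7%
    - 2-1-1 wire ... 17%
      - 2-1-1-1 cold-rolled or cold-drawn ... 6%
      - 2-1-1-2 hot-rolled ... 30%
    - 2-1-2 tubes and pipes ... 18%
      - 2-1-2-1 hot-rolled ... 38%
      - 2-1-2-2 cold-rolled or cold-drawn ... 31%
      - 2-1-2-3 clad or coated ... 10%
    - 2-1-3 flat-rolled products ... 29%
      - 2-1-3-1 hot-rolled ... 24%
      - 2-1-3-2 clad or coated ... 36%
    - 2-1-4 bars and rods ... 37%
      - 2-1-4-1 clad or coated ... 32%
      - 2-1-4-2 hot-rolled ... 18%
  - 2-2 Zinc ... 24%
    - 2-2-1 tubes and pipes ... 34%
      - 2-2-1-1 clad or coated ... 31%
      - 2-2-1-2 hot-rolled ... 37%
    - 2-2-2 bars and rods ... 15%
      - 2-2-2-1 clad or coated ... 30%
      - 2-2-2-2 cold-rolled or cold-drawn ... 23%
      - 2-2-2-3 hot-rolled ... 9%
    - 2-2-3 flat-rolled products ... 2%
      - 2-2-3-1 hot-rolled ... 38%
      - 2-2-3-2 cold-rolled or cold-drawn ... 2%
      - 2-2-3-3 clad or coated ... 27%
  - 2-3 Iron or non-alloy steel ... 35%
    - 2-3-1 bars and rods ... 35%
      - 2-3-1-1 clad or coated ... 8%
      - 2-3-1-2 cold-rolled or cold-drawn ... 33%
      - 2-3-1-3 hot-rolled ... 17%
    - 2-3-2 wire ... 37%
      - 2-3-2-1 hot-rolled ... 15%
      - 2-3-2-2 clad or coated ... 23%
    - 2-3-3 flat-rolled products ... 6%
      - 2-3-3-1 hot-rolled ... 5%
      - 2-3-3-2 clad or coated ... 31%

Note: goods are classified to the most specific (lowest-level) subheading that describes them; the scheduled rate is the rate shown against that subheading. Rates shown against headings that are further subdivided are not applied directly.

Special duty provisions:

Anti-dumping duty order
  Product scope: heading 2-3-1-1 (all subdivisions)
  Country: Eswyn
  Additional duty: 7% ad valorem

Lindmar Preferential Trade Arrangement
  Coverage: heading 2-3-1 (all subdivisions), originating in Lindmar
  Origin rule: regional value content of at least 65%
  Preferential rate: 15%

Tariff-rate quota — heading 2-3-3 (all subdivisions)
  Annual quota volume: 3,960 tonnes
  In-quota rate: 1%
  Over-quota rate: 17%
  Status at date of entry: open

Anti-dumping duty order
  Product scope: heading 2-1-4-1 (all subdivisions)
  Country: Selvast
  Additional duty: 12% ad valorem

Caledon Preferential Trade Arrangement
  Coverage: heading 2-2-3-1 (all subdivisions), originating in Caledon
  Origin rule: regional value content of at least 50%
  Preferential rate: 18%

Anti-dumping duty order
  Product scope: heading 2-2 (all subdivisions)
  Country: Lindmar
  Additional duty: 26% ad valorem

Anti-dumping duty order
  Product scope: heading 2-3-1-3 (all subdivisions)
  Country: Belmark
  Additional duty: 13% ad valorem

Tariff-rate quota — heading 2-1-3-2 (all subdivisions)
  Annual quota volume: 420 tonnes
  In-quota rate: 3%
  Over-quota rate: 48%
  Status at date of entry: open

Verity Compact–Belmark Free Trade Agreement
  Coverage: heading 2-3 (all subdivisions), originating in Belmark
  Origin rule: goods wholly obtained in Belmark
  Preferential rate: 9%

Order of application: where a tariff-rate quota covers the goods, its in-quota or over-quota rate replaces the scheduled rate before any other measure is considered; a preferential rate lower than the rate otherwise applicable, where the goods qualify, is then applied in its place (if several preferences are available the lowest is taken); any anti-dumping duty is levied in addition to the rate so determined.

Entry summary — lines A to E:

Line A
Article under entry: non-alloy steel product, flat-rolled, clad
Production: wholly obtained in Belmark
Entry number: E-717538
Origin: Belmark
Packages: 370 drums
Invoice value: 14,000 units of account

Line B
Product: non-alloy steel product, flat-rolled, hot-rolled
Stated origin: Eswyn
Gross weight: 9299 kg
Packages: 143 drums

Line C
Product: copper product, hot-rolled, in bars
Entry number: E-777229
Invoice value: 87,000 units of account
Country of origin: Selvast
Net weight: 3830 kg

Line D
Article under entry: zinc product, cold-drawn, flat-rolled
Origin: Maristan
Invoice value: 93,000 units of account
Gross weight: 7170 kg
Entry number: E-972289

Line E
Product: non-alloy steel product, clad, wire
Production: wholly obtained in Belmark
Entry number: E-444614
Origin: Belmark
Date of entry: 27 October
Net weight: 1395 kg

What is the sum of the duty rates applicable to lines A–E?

31%

Line A: non-alloy steel → 2-3; flat-rolled → 2-3-3; clad → 2-3-3-2. Scheduled 31%. quota on 2-3-3 open → in-quota 1%; Belmark agreement on 2-3: wholly obtained → 9% available; preference 9% not lower than 1% → no reduction. → 1%.
Line B: non-alloy steel → 2-3; flat-rolled → 2-3-3; hot-rolled → 2-3-3-1. Scheduled 5%. quota on 2-3-3 open → in-quota 1%. → 1%.
Line C: copper → 2-1; in bars → 2-1-4; hot-rolled → 2-1-4-2. Scheduled 18%. No special measure applies. → 18%.
Line D: zinc → 2-2; flat-rolled → 2-2-3; cold-drawn → 2-2-3-2. Scheduled 2%. No special measure applies. → 2%.
Line E: non-alloy steel → 2-3; wire → 2-3-2; clad → 2-3-2-2. Scheduled 23%. Belmark agreement on 2-3: wholly obtained → 9% available; preferential 9%. → 9%.
Sum: 1% + 1% + 18% + 2% + 9% = 31%.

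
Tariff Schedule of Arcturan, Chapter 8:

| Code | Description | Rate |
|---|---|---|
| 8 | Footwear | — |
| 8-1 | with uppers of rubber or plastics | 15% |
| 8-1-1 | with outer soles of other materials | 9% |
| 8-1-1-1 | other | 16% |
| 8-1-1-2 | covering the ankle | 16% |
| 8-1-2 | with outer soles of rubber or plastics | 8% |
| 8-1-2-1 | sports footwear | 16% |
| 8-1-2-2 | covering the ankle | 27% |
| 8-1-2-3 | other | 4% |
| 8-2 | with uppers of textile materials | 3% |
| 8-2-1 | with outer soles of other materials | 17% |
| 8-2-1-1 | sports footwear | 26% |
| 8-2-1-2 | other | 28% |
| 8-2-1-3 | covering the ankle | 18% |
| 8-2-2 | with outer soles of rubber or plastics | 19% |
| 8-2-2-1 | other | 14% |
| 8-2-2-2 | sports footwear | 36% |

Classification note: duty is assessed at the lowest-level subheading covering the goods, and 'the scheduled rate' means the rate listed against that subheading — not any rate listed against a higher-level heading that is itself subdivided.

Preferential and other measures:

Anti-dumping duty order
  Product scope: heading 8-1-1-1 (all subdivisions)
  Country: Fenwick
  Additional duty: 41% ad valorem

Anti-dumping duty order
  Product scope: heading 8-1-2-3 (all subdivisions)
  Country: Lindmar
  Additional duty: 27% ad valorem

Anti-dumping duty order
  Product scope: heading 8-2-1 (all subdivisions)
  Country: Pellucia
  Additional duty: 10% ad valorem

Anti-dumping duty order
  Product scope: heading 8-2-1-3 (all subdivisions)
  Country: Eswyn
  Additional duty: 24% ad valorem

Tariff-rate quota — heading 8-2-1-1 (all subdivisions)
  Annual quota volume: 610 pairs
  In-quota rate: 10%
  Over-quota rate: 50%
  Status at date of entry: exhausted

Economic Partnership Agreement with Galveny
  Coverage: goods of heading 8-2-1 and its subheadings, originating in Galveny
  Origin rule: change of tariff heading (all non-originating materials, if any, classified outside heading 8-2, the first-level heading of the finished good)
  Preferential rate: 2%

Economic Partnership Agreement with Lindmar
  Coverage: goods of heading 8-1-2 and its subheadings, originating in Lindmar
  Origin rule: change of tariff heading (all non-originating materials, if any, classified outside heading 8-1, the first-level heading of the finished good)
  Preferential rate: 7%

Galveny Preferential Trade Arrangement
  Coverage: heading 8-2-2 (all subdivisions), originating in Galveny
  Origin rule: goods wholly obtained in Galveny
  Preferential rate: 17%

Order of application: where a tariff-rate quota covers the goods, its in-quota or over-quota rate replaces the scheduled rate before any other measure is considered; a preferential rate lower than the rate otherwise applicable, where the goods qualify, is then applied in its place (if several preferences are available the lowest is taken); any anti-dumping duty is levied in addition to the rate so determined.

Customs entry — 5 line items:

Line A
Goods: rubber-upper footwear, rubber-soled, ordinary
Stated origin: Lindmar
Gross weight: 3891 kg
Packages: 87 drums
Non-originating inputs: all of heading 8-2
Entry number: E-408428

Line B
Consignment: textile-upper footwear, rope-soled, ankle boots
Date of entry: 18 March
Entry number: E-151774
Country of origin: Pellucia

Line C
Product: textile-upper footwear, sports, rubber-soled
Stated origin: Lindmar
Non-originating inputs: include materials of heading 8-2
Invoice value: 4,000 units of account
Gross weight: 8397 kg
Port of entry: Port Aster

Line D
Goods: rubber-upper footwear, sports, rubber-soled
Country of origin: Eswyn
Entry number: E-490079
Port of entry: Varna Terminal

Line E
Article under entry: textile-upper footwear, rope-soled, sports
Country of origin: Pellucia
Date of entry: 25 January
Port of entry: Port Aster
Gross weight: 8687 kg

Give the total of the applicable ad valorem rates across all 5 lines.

Line A: rubber-upper → 8-1; rubber-soled → 8-1-2; ordinary → 8-1-2-3. Scheduled 4%. Lindmar agreement on 8-1-2: CTH met → 7% available; preference 7% not lower than 4% → no reduction; anti-dumping (Lindmar, 8-1-2-3): +27%; total 4% + 27% = 31%. → 31%.
Line B: textile-upper → 8-2; rope-soled → 8-2-1; ankle boots → 8-2-1-3. Scheduled 18%. anti-dumping (Pellucia, 8-2-1): +10%; total 18% + 10% = 28%. → 28%.
Line C: textile-upper → 8-2; rubber-soled → 8-2-2; sports → 8-2-2-2. Scheduled 36%. Lindmar agreement on 8-1-2: 8-2-2-2 not covered. → 36%.
Line D: rubber-upper → 8-1; rubber-soled → 8-1-2; sports → 8-1-2-1. Scheduled 16%. No special measure applies. → 16%.
Line E: textile-upper → 8-2; rope-soled → 8-2-1; sports → 8-2-1-1. Scheduled 26%. quota on 8-2-1-1 exhausted → over-quota 50%; anti-dumping (Pellucia, 8-2-1): +10%; total 50% + 10% = 60%. → 60%.
Sum: 31% + 28% + 36% + 16% + 60% = 171%.

171%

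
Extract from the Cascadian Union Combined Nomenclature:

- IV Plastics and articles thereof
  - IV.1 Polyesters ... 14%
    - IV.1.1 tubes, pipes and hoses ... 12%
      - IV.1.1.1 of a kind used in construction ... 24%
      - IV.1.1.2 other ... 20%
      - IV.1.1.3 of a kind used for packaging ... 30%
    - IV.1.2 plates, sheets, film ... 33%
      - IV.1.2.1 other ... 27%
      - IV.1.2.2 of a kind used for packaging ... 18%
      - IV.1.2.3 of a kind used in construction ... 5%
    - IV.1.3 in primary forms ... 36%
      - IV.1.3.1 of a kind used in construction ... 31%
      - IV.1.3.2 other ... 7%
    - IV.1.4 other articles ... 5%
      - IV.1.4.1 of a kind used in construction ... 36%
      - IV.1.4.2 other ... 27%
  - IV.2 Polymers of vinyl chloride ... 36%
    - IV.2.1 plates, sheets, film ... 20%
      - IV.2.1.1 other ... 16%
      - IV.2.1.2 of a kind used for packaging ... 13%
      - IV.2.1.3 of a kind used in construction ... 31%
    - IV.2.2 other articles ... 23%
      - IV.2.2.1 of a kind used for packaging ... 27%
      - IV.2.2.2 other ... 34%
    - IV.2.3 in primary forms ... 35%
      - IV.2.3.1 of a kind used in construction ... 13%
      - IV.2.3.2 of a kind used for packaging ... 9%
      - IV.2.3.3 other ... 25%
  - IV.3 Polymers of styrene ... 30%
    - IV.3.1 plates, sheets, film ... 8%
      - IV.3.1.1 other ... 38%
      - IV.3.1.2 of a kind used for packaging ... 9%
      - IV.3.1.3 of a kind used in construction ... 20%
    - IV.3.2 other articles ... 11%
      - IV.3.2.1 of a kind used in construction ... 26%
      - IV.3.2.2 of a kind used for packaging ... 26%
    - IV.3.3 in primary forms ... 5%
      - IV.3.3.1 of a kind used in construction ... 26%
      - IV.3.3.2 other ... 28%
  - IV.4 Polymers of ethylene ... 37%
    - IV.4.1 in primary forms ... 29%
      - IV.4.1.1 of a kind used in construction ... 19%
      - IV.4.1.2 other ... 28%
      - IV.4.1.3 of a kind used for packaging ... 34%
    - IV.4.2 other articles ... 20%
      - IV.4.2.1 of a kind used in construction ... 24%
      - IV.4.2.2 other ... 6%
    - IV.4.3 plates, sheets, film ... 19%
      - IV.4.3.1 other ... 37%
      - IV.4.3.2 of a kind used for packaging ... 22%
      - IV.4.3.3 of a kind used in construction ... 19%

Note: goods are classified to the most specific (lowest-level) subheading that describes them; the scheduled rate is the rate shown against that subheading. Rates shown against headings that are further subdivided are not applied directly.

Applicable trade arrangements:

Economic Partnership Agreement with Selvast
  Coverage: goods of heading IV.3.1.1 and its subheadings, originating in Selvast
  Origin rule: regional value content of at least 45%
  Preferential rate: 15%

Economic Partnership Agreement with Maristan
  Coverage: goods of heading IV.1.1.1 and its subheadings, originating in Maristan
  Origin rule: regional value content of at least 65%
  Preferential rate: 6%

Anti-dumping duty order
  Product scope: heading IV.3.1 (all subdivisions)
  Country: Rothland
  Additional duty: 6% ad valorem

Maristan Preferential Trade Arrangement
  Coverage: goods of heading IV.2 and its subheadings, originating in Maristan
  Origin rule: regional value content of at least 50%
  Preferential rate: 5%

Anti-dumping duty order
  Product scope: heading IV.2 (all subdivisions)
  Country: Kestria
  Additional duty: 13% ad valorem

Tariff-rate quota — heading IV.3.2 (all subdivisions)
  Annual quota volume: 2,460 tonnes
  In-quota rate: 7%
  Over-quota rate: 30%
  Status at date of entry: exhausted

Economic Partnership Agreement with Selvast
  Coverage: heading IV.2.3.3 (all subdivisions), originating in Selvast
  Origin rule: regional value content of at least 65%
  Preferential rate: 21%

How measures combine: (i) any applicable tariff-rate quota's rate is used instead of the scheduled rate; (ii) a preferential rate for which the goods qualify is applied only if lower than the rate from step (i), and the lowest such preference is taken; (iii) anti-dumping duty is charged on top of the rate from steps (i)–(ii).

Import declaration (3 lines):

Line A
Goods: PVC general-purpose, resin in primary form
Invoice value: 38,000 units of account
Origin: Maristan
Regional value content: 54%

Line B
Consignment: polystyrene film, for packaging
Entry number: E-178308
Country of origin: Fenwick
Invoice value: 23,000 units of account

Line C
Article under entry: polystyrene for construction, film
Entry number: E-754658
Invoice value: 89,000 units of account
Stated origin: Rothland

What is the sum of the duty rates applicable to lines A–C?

Line A: PVC → IV.2; resin in primary form → IV.2.3; general-purpose → IV.2.3.3. Scheduled 25%. Maristan agreement on IV.1.1.1: IV.2.3.3 not covered; Maristan agreement on IV.2: RVC ≥ 50% → 5% available; preferential 5%. → 5%.
Line B: polystyrene → IV.3; film → IV.3.1; for packaging → IV.3.1.2. Scheduled 9%. No special measure applies. → 9%.
Line C: polystyrene → IV.3; film → IV.3.1; for construction → IV.3.1.3. Scheduled 20%. anti-dumping (Rothland, IV.3.1): +6%; total 20% + 6% = 26%. → 26%.
Sum: 5% + 9% + 26% = 40%.

40%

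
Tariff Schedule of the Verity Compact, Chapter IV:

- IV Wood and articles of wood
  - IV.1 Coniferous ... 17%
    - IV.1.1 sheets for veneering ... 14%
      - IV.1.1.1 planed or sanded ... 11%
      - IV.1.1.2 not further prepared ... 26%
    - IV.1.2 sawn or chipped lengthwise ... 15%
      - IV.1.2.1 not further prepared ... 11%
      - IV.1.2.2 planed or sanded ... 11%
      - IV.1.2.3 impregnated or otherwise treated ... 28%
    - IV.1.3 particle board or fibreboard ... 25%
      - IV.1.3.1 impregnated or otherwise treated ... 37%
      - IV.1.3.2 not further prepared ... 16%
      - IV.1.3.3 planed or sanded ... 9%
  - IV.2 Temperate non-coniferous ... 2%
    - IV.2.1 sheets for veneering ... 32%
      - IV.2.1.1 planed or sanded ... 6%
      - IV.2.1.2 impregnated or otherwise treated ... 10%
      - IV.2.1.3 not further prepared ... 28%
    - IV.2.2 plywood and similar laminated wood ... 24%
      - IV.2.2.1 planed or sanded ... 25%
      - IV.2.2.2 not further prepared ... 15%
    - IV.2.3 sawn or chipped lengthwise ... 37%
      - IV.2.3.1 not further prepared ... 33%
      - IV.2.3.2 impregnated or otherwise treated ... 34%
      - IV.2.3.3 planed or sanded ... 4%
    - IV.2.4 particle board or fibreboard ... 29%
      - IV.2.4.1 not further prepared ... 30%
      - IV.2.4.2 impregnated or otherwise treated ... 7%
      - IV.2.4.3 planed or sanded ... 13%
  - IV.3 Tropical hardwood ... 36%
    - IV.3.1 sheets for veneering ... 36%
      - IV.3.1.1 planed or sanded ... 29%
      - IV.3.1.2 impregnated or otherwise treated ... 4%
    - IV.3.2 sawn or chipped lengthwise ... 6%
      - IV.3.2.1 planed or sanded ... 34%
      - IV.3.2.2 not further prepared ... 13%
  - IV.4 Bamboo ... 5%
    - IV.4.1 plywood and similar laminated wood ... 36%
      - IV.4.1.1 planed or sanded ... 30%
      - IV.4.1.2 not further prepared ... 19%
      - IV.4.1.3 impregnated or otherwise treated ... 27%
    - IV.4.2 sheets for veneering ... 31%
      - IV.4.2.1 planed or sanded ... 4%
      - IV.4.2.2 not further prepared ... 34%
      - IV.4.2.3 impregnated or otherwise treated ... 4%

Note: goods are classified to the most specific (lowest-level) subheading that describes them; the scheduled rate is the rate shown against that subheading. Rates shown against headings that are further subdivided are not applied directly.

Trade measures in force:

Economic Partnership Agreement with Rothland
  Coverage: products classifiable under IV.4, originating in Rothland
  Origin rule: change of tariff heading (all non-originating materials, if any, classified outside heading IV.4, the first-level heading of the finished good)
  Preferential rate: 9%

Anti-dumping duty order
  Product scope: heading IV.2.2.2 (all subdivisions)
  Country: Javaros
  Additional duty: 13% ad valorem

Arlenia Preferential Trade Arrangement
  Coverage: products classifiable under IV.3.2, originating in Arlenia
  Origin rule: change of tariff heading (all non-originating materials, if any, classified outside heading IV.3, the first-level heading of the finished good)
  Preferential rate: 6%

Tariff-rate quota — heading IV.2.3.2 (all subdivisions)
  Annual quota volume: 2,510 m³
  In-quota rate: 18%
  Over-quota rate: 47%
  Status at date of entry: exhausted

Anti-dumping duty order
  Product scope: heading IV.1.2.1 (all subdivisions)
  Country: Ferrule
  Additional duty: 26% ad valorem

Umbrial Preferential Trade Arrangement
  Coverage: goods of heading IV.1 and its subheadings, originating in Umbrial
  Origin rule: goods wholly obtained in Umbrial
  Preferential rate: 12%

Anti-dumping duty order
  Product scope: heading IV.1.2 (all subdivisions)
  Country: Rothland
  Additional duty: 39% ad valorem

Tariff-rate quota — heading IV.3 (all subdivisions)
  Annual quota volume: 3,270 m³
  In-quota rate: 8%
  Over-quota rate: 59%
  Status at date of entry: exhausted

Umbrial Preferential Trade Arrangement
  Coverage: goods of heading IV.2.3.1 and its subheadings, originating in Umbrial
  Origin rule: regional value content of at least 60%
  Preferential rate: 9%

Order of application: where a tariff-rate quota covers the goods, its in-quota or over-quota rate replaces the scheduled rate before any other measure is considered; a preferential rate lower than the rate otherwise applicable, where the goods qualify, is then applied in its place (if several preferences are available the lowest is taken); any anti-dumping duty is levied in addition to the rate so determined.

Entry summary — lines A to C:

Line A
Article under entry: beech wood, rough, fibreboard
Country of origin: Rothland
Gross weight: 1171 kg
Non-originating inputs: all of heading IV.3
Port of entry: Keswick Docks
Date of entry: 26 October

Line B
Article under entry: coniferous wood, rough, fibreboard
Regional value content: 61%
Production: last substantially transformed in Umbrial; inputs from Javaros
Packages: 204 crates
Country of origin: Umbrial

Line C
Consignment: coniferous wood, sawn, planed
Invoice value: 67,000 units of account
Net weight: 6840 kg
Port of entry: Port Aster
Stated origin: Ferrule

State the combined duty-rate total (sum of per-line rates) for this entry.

Line A: beech → IV.2; fibreboard → IV.2.4; rough → IV.2.4.1. Scheduled 30%. Rothland agreement on IV.4: IV.2.4.1 not covered. → 30%.
Line B: coniferous → IV.1; fibreboard → IV.1.3; rough → IV.1.3.2. Scheduled 16%. Umbrial agreement on IV.1: not wholly obtained; Umbrial agreement on IV.2.3.1: IV.1.3.2 not covered. → 16%.
Line C: coniferous → IV.1; sawn → IV.1.2; planed → IV.1.2.2. Scheduled 11%. No special measure applies. → 11%.
Sum: 30% + 16% + 11% = 57%.

57%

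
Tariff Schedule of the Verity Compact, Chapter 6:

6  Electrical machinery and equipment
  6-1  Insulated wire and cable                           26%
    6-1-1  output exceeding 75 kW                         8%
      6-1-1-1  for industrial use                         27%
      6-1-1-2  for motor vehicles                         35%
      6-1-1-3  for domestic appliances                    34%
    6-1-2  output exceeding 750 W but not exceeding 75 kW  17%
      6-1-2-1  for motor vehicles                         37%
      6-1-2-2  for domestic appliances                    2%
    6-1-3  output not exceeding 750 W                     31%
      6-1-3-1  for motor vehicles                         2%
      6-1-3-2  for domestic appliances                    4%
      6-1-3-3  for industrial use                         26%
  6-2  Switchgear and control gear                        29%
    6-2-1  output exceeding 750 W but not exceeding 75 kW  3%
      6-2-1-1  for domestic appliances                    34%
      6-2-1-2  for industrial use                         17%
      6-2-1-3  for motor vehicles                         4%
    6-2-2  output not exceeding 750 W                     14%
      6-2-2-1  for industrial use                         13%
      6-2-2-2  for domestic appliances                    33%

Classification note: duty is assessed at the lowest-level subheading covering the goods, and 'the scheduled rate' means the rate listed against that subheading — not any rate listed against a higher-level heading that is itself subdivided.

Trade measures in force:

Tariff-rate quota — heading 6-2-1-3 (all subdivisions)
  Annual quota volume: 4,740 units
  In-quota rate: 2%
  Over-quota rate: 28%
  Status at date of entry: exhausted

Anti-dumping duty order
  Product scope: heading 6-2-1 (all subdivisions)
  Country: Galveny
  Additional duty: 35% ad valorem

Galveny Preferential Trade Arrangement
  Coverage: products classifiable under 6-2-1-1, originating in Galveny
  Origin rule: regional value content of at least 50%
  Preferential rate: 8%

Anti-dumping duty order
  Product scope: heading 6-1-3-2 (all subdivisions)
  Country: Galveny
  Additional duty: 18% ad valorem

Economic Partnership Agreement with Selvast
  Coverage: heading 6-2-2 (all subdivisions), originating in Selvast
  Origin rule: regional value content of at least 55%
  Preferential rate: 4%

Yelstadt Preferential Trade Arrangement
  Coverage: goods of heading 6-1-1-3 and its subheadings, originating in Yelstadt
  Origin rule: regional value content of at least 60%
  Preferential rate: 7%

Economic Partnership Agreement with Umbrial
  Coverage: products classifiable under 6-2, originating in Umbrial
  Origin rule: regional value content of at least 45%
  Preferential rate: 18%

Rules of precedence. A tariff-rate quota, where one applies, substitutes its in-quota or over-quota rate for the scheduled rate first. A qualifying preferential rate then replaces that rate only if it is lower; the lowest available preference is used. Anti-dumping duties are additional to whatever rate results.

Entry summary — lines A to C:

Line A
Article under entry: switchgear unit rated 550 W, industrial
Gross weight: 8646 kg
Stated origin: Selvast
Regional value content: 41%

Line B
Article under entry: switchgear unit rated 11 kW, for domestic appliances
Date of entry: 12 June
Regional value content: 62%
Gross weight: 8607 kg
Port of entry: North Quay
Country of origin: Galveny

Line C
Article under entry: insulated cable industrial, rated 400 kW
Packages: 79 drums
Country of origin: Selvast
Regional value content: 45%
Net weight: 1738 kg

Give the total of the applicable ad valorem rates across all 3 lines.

Line A: switchgear unit → 6-2; rated 550 W → 6-2-2; industrial → 6-2-2-1. Scheduled 13%. Selvast agreement on 6-2-2: RVC < 55%. → 13%.
Line B: switchgear unit → 6-2; rated 11 kW → 6-2-1; for domestic appliances → 6-2-1-1. Scheduled 34%. Galveny agreement on 6-2-1-1: RVC ≥ 50% → 8% available; preferential 8%; anti-dumping (Galveny, 6-2-1): +35%; total 8% + 35% = 43%. → 43%.
Line C: insulated cable → 6-1; rated 400 kW → 6-1-1; industrial → 6-1-1-1. Scheduled 27%. Selvast agreement on 6-2-2: 6-1-1-1 not covered. → 27%.
Sum: 13% + 43% + 27% = 83%.

83%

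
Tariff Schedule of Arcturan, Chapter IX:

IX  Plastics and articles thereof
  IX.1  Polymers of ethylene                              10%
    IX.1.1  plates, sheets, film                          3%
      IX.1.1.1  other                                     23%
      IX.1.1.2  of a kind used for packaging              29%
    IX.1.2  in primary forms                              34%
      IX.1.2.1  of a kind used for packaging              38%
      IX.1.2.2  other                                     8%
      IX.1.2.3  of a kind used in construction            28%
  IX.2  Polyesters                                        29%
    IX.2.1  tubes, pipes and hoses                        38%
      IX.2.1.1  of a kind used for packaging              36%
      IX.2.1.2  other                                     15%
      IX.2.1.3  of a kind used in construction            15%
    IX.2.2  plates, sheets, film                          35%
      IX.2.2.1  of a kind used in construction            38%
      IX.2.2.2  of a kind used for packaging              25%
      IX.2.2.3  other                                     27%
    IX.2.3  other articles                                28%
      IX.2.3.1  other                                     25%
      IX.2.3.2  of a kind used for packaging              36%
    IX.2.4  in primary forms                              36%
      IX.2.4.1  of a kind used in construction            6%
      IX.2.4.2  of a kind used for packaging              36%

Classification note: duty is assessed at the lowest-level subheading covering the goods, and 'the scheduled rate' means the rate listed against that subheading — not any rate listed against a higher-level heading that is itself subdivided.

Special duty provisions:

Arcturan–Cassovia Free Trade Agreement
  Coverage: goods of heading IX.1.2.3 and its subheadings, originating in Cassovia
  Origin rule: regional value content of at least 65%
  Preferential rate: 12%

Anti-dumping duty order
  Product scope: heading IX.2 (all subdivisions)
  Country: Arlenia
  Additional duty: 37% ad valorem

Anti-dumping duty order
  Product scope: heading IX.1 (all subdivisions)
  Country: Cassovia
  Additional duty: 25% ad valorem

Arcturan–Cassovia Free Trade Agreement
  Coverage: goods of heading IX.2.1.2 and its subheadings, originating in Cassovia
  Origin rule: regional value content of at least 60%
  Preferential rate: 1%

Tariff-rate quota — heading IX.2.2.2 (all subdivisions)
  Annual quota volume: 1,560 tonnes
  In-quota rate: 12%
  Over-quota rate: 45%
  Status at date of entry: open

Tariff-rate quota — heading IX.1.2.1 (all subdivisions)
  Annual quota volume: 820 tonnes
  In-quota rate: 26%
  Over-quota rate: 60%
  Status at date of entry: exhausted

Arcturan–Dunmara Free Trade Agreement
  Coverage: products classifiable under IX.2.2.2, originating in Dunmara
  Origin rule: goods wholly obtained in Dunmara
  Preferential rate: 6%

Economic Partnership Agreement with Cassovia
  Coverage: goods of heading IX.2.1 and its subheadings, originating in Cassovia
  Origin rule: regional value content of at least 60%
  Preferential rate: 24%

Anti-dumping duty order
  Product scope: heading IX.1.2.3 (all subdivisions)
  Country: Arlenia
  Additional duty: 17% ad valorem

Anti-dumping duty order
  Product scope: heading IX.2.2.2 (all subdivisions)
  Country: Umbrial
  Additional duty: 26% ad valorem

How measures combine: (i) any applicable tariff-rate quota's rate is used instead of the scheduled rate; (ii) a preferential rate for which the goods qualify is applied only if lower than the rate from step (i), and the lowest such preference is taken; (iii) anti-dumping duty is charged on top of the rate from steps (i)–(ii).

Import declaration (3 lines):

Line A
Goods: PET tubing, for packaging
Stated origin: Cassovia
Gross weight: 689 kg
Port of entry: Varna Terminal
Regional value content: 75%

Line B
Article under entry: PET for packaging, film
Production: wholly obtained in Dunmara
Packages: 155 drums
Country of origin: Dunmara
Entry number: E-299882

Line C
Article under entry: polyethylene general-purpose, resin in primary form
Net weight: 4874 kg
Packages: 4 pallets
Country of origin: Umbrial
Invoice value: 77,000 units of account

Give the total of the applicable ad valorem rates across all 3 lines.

38%

Line A: PET → IX.2; tubing → IX.2.1; for packaging → IX.2.1.1. Scheduled 36%. Cassovia agreement on IX.1.2.3: IX.2.1.1 not covered; Cassovia agreement on IX.2.1.2: IX.2.1.1 not covered; Cassovia agreement on IX.2.1: RVC ≥ 60% → 24% available; preferential 24%. → 24%.
Line B: PET → IX.2; film → IX.2.2; for packaging → IX.2.2.2. Scheduled 25%. quota on IX.2.2.2 open → in-quota 12%; Dunmara agreement on IX.2.2.2: wholly obtained → 6% available; preferential 6%. → 6%.
Line C: polyethylene → IX.1; resin in primary form → IX.1.2; general-purpose → IX.1.2.2. Scheduled 8%. No special measure applies. → 8%.
Sum: 24% + 6% + 8% = 38%.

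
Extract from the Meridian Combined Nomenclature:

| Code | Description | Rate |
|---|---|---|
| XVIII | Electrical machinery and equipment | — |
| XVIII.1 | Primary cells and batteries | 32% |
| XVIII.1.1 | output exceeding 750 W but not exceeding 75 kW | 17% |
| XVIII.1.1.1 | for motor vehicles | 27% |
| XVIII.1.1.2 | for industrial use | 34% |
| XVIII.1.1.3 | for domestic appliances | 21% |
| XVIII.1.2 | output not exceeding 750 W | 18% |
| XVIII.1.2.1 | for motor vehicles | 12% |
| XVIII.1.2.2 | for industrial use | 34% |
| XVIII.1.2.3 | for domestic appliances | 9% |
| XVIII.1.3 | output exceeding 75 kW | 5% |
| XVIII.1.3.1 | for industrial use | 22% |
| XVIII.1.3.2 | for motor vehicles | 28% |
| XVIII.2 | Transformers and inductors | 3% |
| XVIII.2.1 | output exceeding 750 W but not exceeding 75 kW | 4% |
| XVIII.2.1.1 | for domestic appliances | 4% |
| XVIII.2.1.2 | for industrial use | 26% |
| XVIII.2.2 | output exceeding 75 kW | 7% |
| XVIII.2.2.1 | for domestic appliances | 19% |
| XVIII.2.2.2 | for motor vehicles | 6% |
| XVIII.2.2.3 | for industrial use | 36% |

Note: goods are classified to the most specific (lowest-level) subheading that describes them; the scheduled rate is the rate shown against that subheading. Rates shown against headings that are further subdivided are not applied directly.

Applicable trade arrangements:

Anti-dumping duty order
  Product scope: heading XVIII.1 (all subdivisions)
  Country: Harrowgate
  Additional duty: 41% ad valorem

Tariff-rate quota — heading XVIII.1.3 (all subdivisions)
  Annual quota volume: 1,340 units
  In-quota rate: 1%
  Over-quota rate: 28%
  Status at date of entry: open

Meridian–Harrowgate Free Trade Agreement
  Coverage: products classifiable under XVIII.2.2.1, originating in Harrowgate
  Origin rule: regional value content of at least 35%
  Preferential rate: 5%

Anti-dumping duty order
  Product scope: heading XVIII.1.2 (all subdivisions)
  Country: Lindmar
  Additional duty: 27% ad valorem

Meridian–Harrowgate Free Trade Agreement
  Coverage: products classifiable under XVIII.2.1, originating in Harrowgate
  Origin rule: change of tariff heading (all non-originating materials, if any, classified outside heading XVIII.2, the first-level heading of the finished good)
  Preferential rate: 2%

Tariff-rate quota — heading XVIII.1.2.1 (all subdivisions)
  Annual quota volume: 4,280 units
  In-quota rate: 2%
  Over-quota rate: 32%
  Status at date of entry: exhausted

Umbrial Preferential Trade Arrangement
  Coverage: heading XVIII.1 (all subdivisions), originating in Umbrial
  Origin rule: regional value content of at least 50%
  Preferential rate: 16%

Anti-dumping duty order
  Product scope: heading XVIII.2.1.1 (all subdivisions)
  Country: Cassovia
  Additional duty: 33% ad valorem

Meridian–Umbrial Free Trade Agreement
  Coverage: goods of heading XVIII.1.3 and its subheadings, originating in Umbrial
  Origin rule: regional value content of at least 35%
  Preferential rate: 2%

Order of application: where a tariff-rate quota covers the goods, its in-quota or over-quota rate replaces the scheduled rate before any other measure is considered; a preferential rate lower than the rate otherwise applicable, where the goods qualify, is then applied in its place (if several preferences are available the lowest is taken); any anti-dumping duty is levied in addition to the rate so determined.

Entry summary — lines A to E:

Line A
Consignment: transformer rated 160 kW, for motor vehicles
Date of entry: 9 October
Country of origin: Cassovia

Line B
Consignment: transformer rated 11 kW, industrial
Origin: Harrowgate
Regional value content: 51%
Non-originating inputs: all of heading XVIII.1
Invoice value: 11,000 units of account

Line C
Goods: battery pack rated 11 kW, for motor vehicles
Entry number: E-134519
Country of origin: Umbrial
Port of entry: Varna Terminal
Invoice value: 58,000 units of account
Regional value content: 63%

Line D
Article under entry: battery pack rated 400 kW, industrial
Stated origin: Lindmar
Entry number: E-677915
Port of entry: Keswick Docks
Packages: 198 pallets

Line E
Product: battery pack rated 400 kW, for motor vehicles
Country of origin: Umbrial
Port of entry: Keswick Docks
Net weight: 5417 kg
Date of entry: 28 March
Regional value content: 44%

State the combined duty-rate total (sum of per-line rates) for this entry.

26%

Line A: transformer → XVIII.2; rated 160 kW → XVIII.2.2; for motor vehicles → XVIII.2.2.2. Scheduled 6%. No special measure applies. → 6%.
Line B: transformer → XVIII.2; rated 11 kW → XVIII.2.1; industrial → XVIII.2.1.2. Scheduled 26%. Harrowgate agreement on XVIII.2.2.1: XVIII.2.1.2 not covered; Harrowgate agreement on XVIII.2.1: CTH met → 2% available; preferential 2%. → 2%.
Line C: battery pack → XVIII.1; rated 11 kW → XVIII.1.1; for motor vehicles → XVIII.1.1.1. Scheduled 27%. Umbrial agreement on XVIII.1: RVC ≥ 50% → 16% available; Umbrial agreement on XVIII.1.3: XVIII.1.1.1 not covered; preferential 16%. → 16%.
Line D: battery pack → XVIII.1; rated 400 kW → XVIII.1.3; industrial → XVIII.1.3.1. Scheduled 22%. quota on XVIII.1.3 open → in-quota 1%. → 1%.
Line E: battery pack → XVIII.1; rated 400 kW → XVIII.1.3; for motor vehicles → XVIII.1.3.2. Scheduled 28%. quota on XVIII.1.3 open → in-quota 1%; Umbrial agreement on XVIII.1: RVC < 50%; Umbrial agreement on XVIII.1.3: RVC ≥ 35% → 2% available; preference 2% not lower than 1% → no reduction. → 1%.
Sum: 6% + 2% + 16% + 1% + 1% = 26%.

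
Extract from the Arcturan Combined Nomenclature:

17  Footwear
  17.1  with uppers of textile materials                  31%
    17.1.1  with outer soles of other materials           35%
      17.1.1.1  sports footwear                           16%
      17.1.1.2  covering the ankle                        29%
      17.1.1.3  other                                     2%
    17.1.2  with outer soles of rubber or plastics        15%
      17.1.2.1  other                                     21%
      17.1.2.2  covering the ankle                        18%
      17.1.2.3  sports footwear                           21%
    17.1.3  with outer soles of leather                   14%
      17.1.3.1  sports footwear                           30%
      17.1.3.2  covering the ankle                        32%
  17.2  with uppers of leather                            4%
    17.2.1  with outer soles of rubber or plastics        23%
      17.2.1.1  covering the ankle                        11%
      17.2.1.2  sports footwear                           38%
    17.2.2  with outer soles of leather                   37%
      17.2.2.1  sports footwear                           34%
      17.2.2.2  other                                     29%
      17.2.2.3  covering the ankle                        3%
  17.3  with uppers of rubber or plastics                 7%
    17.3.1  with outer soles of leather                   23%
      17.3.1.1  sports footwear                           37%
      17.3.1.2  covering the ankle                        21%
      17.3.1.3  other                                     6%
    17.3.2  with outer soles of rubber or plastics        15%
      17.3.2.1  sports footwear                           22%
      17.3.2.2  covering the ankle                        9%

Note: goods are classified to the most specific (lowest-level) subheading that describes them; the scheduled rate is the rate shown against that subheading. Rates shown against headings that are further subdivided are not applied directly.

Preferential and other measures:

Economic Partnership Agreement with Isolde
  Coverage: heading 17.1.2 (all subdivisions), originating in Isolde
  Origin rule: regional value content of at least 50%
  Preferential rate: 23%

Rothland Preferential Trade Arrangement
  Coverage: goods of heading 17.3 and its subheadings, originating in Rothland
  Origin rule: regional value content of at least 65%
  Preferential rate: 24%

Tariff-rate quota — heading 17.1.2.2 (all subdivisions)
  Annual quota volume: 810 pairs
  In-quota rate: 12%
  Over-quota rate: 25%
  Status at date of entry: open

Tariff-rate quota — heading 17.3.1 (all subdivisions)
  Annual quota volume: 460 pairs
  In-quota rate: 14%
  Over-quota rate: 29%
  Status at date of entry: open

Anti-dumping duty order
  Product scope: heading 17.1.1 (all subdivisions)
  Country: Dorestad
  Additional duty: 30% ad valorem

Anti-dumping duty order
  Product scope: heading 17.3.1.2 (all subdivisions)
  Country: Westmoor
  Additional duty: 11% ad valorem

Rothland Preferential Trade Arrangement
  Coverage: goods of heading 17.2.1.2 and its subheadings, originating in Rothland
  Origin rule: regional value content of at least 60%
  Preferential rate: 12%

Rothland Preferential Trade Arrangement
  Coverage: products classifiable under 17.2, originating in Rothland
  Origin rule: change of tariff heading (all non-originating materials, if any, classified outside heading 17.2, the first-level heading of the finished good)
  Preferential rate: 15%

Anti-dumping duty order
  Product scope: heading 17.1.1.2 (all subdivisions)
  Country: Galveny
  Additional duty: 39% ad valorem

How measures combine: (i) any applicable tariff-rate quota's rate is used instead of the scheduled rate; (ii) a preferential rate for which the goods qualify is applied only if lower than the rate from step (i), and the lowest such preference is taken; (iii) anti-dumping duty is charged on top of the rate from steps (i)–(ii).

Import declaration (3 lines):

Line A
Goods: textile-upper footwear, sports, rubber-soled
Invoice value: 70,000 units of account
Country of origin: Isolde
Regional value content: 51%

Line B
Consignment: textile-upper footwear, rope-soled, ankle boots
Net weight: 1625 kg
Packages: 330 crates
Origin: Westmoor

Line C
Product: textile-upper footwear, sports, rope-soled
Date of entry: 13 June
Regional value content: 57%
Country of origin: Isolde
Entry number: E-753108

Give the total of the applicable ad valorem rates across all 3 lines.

Line A: textile-upper → 17.1; rubber-soled → 17.1.2; sports → 17.1.2.3. Scheduled 21%. Isolde agreement on 17.1.2: RVC ≥ 50% → 23% available; preference 23% not lower than 21% → no reduction. → 21%.
Line B: textile-upper → 17.1; rope-soled → 17.1.1; ankle boots → 17.1.1.2. Scheduled 29%. No special measure applies. → 29%.
Line C: textile-upper → 17.1; rope-soled → 17.1.1; sports → 17.1.1.1. Scheduled 16%. Isolde agreement on 17.1.2: 17.1.1.1 not covered. → 16%.
Sum: 21% + 29% + 16% = 66%.

66%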